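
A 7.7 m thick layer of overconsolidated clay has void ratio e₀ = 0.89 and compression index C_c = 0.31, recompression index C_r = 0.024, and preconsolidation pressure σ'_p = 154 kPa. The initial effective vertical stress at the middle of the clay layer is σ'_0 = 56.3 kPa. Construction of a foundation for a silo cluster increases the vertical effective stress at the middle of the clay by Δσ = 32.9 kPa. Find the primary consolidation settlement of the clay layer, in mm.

Final effective stress: σ'_f = 56.3 + 32.9 = 89.2 kPa.
σ'_f = 89.2 ≤ σ'_p = 154 kPa, so the clay remains overconsolidated and only the recompression index applies:
S_c = C_r·H/(1+e₀)·log₁₀(σ'_f/σ'_0) = 0.024×7.7/1.89×log₁₀(89.2/56.3)
    = 0.097778 × 0.19986 = 0.01954 m

S_c ≈ 19.5 mm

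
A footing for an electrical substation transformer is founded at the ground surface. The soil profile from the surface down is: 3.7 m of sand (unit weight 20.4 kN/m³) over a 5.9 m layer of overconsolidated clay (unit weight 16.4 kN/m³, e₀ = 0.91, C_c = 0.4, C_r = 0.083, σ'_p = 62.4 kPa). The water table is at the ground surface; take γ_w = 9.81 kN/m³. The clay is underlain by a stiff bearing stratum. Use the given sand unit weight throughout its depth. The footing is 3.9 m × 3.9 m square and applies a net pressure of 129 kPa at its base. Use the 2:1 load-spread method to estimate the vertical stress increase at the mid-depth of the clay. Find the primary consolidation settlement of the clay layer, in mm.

S_c ≈ 115 mm

Mid-depth of clay below the ground surface: z = 3.7 + 5.9/2 = 6.65 m.
Total vertical stress at mid-clay: σ_v = 20.4×3.7 + 16.4×2.95 = 123.86 kPa.
Pore pressure: u = 9.81×(6.65 − 0) = 65.237 kPa.
Initial effective stress: σ'_0 = σ_v − u = 123.86 − 65.237 = 58.623 kPa.
Stress increase at mid-clay by the 2:1 spreading method:
Δσ = qBL/((B+z)(L+z)) = 129×3.9×3.9/((3.9+6.65)(3.9+6.65)) = 17.628 kPa
Final effective stress: σ'_f = 58.623 + 17.628 = 76.251 kPa.
σ'_f = 76.251 > σ'_p = 62.4 kPa, so the stress path crosses the preconsolidation pressure — recompression up to σ'_p, then virgin compression beyond:
S_c = H/(1+e₀)·[C_r·log₁₀(σ'_p/σ'_0) + C_c·log₁₀(σ'_f/σ'_p)]
    = 5.9/1.91 × [0.083×log₁₀(62.4/58.623) + 0.4×log₁₀(76.251/62.4)]
    = 3.089 × [0.0022507 + 0.034824] = 0.1145 m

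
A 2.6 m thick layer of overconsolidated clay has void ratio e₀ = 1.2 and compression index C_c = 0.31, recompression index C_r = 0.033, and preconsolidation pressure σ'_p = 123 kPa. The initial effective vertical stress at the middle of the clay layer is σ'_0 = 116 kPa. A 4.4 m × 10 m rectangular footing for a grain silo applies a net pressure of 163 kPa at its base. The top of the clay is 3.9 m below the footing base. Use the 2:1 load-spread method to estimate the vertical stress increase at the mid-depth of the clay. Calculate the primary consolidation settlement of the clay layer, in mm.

Mid-depth of clay below the footing base: z = 3.9 + 2.6/2 = 5.2 m.
Stress increase at mid-clay by the 2:1 spreading method:
Δσ = qBL/((B+z)(L+z)) = 163×4.4×10/((4.4+5.2)(10+5.2)) = 49.15 kPa
Final effective stress: σ'_f = 116 + 49.15 = 165.15 kPa.
σ'_f = 165.15 > σ'_p = 123 kPa, so the stress path crosses the preconsolidation pressure — recompression up to σ'_p, then virgin compression beyond:
S_c = H/(1+e₀)·[C_r·log₁₀(σ'_p/σ'_0) + C_c·log₁₀(σ'_f/σ'_p)]
    = 2.6/2.2 × [0.033×log₁₀(123/116) + 0.31×log₁₀(165.15/123)]
    = 1.1818 × [0.00083976 + 0.039672] = 0.04788 m

S_c ≈ 47.9 mm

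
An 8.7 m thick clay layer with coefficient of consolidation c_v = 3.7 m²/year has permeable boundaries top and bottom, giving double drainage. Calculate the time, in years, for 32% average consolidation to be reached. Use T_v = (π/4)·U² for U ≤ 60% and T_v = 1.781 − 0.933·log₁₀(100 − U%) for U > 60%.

Drainage path length: H_d = H/2 = 4.35 m (double drainage).
U ≤ 60%: T_v = (π/4)·U² = (π/4)×0.32² = 0.080425.
t = T_v·H_d²/c_v = 0.080425×4.35²/3.7 = 0.4113 years.

t ≈ 0.411 years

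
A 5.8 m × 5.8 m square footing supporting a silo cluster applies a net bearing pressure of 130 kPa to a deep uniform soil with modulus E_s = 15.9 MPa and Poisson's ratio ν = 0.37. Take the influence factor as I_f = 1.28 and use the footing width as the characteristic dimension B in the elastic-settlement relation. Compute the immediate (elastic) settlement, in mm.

S_e ≈ 52.4 mm

Immediate (elastic) settlement: S_e = q·B·(1−ν²)/E_s · I_f.
E_s = 15.9 MPa = 15900 kPa.
S_e = 130 × 5.8 × (1 − 0.37²) / 15900 × 1.28
    = 130 × 5.8 × 0.8631 / 15900 × 1.28
    = 0.05239 m = 52.39 mm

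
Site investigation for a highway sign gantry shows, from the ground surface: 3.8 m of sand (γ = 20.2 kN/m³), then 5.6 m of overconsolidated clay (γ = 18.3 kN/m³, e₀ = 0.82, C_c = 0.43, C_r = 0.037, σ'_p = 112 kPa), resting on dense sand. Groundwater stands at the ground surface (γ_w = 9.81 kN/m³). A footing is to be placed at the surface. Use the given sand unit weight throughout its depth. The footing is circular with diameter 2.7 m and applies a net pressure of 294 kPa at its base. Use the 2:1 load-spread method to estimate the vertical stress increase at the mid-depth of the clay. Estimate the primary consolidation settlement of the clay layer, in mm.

S_c ≈ 16.3 mm

Mid-depth of clay below the ground surface: z = 3.8 + 5.6/2 = 6.6 m.
Total vertical stress at mid-clay: σ_v = 20.2×3.8 + 18.3×2.8 = 128 kPa.
Pore pressure: u = 9.81×(6.6 − 0) = 64.746 kPa.
Initial effective stress: σ'_0 = σ_v − u = 128 − 64.746 = 63.254 kPa.
Stress increase at mid-clay by the 2:1 spreading method:
Δσ ≈ qD²/(D+z)² = 294×2.7²/(2.7+6.6)² = 24.78 kPa
Final effective stress: σ'_f = 63.254 + 24.78 = 88.034 kPa.
σ'_f = 88.034 ≤ σ'_p = 112 kPa, so the clay remains overconsolidated and only the recompression index applies:
S_c = C_r·H/(1+e₀)·log₁₀(σ'_f/σ'_0) = 0.037×5.6/1.82×log₁₀(88.034/63.254)
    = 0.11385 × 0.14356 = 0.01634 m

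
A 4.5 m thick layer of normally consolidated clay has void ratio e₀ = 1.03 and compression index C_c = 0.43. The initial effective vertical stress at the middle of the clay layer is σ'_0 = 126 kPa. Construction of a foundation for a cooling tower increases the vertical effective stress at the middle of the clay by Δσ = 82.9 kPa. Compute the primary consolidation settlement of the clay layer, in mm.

S_c ≈ 209 mm

Final effective stress: σ'_f = σ'_0 + Δσ = 126 + 82.9 = 208.9 kPa.
Normally consolidated clay, so the full stress increment lies on the virgin compression line:
S_c = C_c·H/(1+e₀)·log₁₀(σ'_f/σ'_0) = 0.43×4.5/(1+1.03)×log₁₀(208.9/126)
    = 0.9532 × 0.21957 = 0.2093 m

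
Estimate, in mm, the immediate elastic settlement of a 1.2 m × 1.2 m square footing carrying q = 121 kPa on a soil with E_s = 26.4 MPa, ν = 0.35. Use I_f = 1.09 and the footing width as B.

Immediate (elastic) settlement: S_e = q·B·(1−ν²)/E_s · I_f.
E_s = 26.4 MPa = 26400 kPa.
S_e = 121 × 1.2 × (1 − 0.35²) / 26400 × 1.09
    = 121 × 1.2 × 0.8775 / 26400 × 1.09
    = 0.005261 m = 5.261 mm

S_e ≈ 5.26 mm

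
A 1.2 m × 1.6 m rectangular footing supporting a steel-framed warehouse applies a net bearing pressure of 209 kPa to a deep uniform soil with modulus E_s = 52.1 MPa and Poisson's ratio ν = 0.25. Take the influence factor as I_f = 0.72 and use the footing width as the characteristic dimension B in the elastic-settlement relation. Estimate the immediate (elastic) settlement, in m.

S_e ≈ 0.00325 m

Immediate (elastic) settlement: S_e = q·B·(1−ν²)/E_s · I_f.
E_s = 52.1 MPa = 52100 kPa.
S_e = 209 × 1.2 × (1 − 0.25²) / 52100 × 0.72
    = 209 × 1.2 × 0.9375 / 52100 × 0.72
    = 0.003249 m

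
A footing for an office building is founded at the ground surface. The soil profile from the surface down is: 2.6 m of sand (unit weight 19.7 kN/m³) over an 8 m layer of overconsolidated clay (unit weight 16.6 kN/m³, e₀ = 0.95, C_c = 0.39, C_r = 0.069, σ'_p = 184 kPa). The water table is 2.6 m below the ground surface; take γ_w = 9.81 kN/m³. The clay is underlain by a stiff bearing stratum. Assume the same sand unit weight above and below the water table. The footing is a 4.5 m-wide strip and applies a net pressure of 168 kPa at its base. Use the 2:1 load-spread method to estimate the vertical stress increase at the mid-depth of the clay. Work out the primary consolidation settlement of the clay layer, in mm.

S_c ≈ 76.9 mm

Mid-depth of clay below the ground surface: z = 2.6 + 8/2 = 6.6 m.
Total vertical stress at mid-clay: σ_v = 19.7×2.6 + 16.6×4 = 117.62 kPa.
Pore pressure: u = 9.81×(6.6 − 2.6) = 39.24 kPa.
Initial effective stress: σ'_0 = σ_v − u = 117.62 − 39.24 = 78.38 kPa.
Stress increase at mid-clay by the 2:1 spreading method:
Δσ = qB/(B+z) = 168×4.5/(4.5+6.6) = 68.108 kPa
Final effective stress: σ'_f = 78.38 + 68.108 = 146.49 kPa.
σ'_f = 146.49 ≤ σ'_p = 184 kPa, so the clay remains overconsolidated and only the recompression index applies:
S_c = C_r·H/(1+e₀)·log₁₀(σ'_f/σ'_0) = 0.069×8/1.95×log₁₀(146.49/78.38)
    = 0.28308 × 0.2716 = 0.07688 m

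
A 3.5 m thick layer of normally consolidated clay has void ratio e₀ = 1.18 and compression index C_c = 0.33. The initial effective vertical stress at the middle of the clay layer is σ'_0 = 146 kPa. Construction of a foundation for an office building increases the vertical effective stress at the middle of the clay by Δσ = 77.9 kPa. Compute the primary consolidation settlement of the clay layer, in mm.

S_c ≈ 98.4 mm

Final effective stress: σ'_f = σ'_0 + Δσ = 146 + 77.9 = 223.9 kPa.
Normally consolidated clay, so the full stress increment lies on the virgin compression line:
S_c = C_c·H/(1+e₀)·log₁₀(σ'_f/σ'_0) = 0.33×3.5/(1+1.18)×log₁₀(223.9/146)
    = 0.52982 × 0.1857 = 0.09839 m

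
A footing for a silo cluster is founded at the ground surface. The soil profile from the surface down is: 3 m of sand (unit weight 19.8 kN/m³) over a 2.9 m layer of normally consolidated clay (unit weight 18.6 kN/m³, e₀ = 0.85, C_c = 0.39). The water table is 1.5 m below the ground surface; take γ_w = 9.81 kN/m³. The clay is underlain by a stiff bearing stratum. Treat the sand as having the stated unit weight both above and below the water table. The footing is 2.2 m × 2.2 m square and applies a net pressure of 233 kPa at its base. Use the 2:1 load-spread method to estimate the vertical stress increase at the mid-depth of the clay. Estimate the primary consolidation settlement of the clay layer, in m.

S_c ≈ 0.0976 m

Mid-depth of clay below the ground surface: z = 3 + 2.9/2 = 4.45 m.
Total vertical stress at mid-clay: σ_v = 19.8×3 + 18.6×1.45 = 86.37 kPa.
Pore pressure: u = 9.81×(4.45 − 1.5) = 28.94 kPa.
Initial effective stress: σ'_0 = σ_v − u = 86.37 − 28.94 = 57.43 kPa.
Stress increase at mid-clay by the 2:1 spreading method:
Δσ = qBL/((B+z)(L+z)) = 233×2.2×2.2/((2.2+4.45)(2.2+4.45)) = 25.501 kPa
Final effective stress: σ'_f = σ'_0 + Δσ = 57.43 + 25.501 = 82.931 kPa.
Normally consolidated clay, so the full stress increment lies on the virgin compression line:
S_c = C_c·H/(1+e₀)·log₁₀(σ'_f/σ'_0) = 0.39×2.9/(1+0.85)×log₁₀(82.931/57.43)
    = 0.61135 × 0.15958 = 0.09756 m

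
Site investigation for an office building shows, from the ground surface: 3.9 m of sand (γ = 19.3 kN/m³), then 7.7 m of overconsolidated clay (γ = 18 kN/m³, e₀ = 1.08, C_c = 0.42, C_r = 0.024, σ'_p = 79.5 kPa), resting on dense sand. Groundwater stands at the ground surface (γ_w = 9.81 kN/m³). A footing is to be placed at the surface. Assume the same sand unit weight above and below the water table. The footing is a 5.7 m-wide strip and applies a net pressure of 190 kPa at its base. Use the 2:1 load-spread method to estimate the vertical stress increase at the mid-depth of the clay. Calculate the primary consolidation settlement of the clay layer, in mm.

Mid-depth of clay below the ground surface: z = 3.9 + 7.7/2 = 7.75 m.
Total vertical stress at mid-clay: σ_v = 19.3×3.9 + 18×3.85 = 144.57 kPa.
Pore pressure: u = 9.81×(7.75 − 0) = 76.028 kPa.
Initial effective stress: σ'_0 = σ_v − u = 144.57 − 76.028 = 68.542 kPa.
Stress increase at mid-clay by the 2:1 spreading method:
Δσ = qB/(B+z) = 190×5.7/(5.7+7.75) = 80.52 kPa
Final effective stress: σ'_f = 68.542 + 80.52 = 149.06 kPa.
σ'_f = 149.06 > σ'_p = 79.5 kPa, so the stress path crosses the preconsolidation pressure — recompression up to σ'_p, then virgin compression beyond:
S_c = H/(1+e₀)·[C_r·log₁₀(σ'_p/σ'_0) + C_c·log₁₀(σ'_f/σ'_p)]
    = 7.7/2.08 × [0.024×log₁₀(79.5/68.542) + 0.42×log₁₀(149.06/79.5)]
    = 3.7019 × [0.0015458 + 0.11466] = 0.4302 m

S_c ≈ 430 mm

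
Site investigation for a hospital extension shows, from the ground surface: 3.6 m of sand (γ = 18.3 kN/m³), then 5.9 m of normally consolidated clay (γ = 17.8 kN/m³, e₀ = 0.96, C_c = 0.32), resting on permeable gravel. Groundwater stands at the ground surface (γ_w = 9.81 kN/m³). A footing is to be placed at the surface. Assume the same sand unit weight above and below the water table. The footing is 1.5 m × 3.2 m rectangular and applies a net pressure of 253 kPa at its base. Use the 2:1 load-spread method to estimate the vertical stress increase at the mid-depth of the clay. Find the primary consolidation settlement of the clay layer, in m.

Mid-depth of clay below the ground surface: z = 3.6 + 5.9/2 = 6.55 m.
Total vertical stress at mid-clay: σ_v = 18.3×3.6 + 17.8×2.95 = 118.39 kPa.
Pore pressure: u = 9.81×(6.55 − 0) = 64.255 kPa.
Initial effective stress: σ'_0 = σ_v − u = 118.39 − 64.255 = 54.135 kPa.
Stress increase at mid-clay by the 2:1 spreading method:
Δσ = qBL/((B+z)(L+z)) = 253×1.5×3.2/((1.5+6.55)(3.2+6.55)) = 15.473 kPa
Final effective stress: σ'_f = σ'_0 + Δσ = 54.135 + 15.473 = 69.608 kPa.
Normally consolidated clay, so the full stress increment lies on the virgin compression line:
S_c = C_c·H/(1+e₀)·log₁₀(σ'_f/σ'_0) = 0.32×5.9/(1+0.96)×log₁₀(69.608/54.135)
    = 0.96327 × 0.10918 = 0.1052 m

S_c ≈ 0.105 m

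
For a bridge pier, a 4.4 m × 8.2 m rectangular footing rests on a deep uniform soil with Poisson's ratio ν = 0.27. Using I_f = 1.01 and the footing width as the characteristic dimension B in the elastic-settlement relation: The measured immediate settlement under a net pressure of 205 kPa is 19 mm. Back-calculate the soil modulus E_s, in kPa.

E_s ≈ 44500 kPa

S_e = q·B·(1−ν²)/E_s · I_f  ⇒  E_s = q·B·(1−ν²)·I_f / S_e.
E_s = 205 × 4.4 × 0.9271 × 1.01 / 0.019 = 44450 kPa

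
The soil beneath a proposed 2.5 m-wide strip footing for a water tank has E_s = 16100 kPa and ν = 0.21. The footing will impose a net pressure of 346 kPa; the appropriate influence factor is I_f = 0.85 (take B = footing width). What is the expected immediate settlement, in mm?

Immediate (elastic) settlement: S_e = q·B·(1−ν²)/E_s · I_f.
S_e = 346 × 2.5 × (1 − 0.21²) / 16100 × 0.85
    = 346 × 2.5 × 0.9559 / 16100 × 0.85
    = 0.04365 m = 43.65 mm

S_e ≈ 43.7 mm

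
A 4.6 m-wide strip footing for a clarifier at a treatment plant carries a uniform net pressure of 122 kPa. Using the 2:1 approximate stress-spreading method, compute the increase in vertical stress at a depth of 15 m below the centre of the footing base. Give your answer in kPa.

By the 2:1 method the load spreads at 1 horizontal : 2 vertical, so at depth z the loaded area has grown by z in each plan dimension:
Δσ = qB/(B+z) = 122×4.6/(4.6+15) = 28.633 kPa

Δσ_z ≈ 28.6 kPa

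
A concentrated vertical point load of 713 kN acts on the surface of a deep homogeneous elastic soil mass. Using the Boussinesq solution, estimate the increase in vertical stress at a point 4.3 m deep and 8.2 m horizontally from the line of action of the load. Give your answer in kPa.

Δσ_z ≈ 0.398 kPa

Boussinesq vertical stress below a point load on an elastic half-space:
Δσ_z = 3P/(2πz²) · [1 + (r/z)²]^(−5/2)
r/z = 8.2/4.3 = 1.907; [1+(r/z)²]^(−5/2) = 0.021603.
Δσ_z = 3×713/(2π×4.3²) × 0.021603 = 18.412 × 0.021603 = 0.3978 kPa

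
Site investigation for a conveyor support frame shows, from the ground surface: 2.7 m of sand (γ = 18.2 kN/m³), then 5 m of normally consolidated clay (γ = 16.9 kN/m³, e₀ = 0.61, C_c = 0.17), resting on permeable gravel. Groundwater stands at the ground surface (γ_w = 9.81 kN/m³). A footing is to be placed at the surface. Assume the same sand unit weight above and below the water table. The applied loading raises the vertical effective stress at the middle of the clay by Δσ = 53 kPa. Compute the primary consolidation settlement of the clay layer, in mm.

Mid-depth of clay below the ground surface: z = 2.7 + 5/2 = 5.2 m.
Total vertical stress at mid-clay: σ_v = 18.2×2.7 + 16.9×2.5 = 91.39 kPa.
Pore pressure: u = 9.81×(5.2 − 0) = 51.012 kPa.
Initial effective stress: σ'_0 = σ_v − u = 91.39 − 51.012 = 40.378 kPa.
Final effective stress: σ'_f = σ'_0 + Δσ = 40.378 + 53 = 93.378 kPa.
Normally consolidated clay, so the full stress increment lies on the virgin compression line:
S_c = C_c·H/(1+e₀)·log₁₀(σ'_f/σ'_0) = 0.17×5/(1+0.61)×log₁₀(93.378/40.378)
    = 0.52795 × 0.3641 = 0.1922 m

S_c ≈ 192 mm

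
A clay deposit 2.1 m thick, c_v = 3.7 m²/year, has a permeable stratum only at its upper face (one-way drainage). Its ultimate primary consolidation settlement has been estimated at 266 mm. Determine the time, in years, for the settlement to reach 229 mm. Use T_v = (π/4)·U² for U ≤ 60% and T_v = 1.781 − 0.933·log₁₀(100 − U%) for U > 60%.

t ≈ 0.851 years

Drainage path length: H_d = H = 2.1 m (single drainage).
U = S(t)/S_ult = 229/266 = 0.8609.
U > 60%: T_v = 1.781 − 0.933·log₁₀(100 − 86.09) = 0.71428.
t = T_v·H_d²/c_v = 0.71428×2.1²/3.7 = 0.8513 years.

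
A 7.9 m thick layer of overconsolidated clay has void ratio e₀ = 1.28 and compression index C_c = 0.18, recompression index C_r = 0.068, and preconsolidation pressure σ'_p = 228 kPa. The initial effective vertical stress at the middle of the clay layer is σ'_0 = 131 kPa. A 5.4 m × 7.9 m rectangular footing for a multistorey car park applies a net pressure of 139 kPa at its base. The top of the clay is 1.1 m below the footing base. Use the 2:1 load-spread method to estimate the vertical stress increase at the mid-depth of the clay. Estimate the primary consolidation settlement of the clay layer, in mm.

S_c ≈ 29.5 mm

Mid-depth of clay below the footing base: z = 1.1 + 7.9/2 = 5.05 m.
Stress increase at mid-clay by the 2:1 spreading method:
Δσ = qBL/((B+z)(L+z)) = 139×5.4×7.9/((5.4+5.05)(7.9+5.05)) = 43.818 kPa
Final effective stress: σ'_f = 131 + 43.818 = 174.82 kPa.
σ'_f = 174.82 ≤ σ'_p = 228 kPa, so the clay remains overconsolidated and only the recompression index applies:
S_c = C_r·H/(1+e₀)·log₁₀(σ'_f/σ'_0) = 0.068×7.9/2.28×log₁₀(174.82/131)
    = 0.23561 × 0.12532 = 0.02953 m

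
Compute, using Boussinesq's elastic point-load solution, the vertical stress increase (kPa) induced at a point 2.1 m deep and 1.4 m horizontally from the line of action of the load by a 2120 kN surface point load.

Boussinesq vertical stress below a point load on an elastic half-space:
Δσ_z = 3P/(2πz²) · [1 + (r/z)²]^(−5/2)
r/z = 1.4/2.1 = 0.66667; [1+(r/z)²]^(−5/2) = 0.39879.
Δσ_z = 3×2120/(2π×2.1²) × 0.39879 = 229.53 × 0.39879 = 91.53 kPa

Δσ_z ≈ 91.5 kPa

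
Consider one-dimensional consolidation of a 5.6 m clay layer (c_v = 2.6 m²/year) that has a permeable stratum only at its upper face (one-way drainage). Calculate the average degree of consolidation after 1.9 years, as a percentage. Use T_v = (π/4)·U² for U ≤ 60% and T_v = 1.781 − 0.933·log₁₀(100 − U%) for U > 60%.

U ≈ 44.8 %

Drainage path length: H_d = H = 5.6 m (single drainage).
T_v = c_v·t/H_d² = 2.6×1.9/5.6² = 0.15753.
T_v = 0.15753 corresponds to the U ≤ 60% branch:
U = √(4T_v/π) = 0.4479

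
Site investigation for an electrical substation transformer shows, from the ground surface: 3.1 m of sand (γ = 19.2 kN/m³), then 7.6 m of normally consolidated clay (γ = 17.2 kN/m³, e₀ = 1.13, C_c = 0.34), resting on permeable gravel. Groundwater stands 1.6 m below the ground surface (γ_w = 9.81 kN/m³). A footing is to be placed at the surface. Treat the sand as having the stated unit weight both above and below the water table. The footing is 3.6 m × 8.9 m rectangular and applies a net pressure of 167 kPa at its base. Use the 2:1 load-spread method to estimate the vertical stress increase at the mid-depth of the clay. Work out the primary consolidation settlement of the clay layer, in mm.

S_c ≈ 193 mm

Mid-depth of clay below the ground surface: z = 3.1 + 7.6/2 = 6.9 m.
Total vertical stress at mid-clay: σ_v = 19.2×3.1 + 17.2×3.8 = 124.88 kPa.
Pore pressure: u = 9.81×(6.9 − 1.6) = 51.993 kPa.
Initial effective stress: σ'_0 = σ_v − u = 124.88 − 51.993 = 72.887 kPa.
Stress increase at mid-clay by the 2:1 spreading method:
Δσ = qBL/((B+z)(L+z)) = 167×3.6×8.9/((3.6+6.9)(8.9+6.9)) = 32.252 kPa
Final effective stress: σ'_f = σ'_0 + Δσ = 72.887 + 32.252 = 105.14 kPa.
Normally consolidated clay, so the full stress increment lies on the virgin compression line:
S_c = C_c·H/(1+e₀)·log₁₀(σ'_f/σ'_0) = 0.34×7.6/(1+1.13)×log₁₀(105.14/72.887)
    = 1.2131 × 0.15912 = 0.193 m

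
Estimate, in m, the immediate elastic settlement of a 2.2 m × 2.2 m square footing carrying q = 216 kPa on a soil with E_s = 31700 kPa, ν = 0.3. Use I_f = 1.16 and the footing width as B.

S_e ≈ 0.0158 m

Immediate (elastic) settlement: S_e = q·B·(1−ν²)/E_s · I_f.
S_e = 216 × 2.2 × (1 − 0.3²) / 31700 × 1.16
    = 216 × 2.2 × 0.91 / 31700 × 1.16
    = 0.01582 m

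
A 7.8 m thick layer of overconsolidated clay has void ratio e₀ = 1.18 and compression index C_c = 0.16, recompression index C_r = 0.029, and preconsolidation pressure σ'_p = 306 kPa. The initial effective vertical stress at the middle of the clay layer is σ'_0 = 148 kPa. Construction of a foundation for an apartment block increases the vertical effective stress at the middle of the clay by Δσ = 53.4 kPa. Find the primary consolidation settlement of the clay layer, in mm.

Final effective stress: σ'_f = 148 + 53.4 = 201.4 kPa.
σ'_f = 201.4 ≤ σ'_p = 306 kPa, so the clay remains overconsolidated and only the recompression index applies:
S_c = C_r·H/(1+e₀)·log₁₀(σ'_f/σ'_0) = 0.029×7.8/2.18×log₁₀(201.4/148)
    = 0.10376 × 0.1338 = 0.01388 m

S_c ≈ 13.9 mm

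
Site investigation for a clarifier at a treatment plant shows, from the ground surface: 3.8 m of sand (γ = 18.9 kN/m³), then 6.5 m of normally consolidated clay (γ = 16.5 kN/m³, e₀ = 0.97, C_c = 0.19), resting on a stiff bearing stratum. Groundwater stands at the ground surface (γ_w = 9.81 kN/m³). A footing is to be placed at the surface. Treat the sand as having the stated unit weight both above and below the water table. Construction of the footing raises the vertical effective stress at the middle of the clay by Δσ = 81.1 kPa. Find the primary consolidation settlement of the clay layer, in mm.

Mid-depth of clay below the ground surface: z = 3.8 + 6.5/2 = 7.05 m.
Total vertical stress at mid-clay: σ_v = 18.9×3.8 + 16.5×3.25 = 125.44 kPa.
Pore pressure: u = 9.81×(7.05 − 0) = 69.16 kPa.
Initial effective stress: σ'_0 = σ_v − u = 125.44 − 69.16 = 56.28 kPa.
Final effective stress: σ'_f = σ'_0 + Δσ = 56.28 + 81.1 = 137.38 kPa.
Normally consolidated clay, so the full stress increment lies on the virgin compression line:
S_c = C_c·H/(1+e₀)·log₁₀(σ'_f/σ'_0) = 0.19×6.5/(1+0.97)×log₁₀(137.38/56.28)
    = 0.6269 × 0.38757 = 0.243 m

S_c ≈ 243 mm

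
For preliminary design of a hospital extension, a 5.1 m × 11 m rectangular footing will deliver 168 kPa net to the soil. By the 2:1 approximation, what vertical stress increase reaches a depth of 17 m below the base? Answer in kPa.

By the 2:1 method the load spreads at 1 horizontal : 2 vertical, so at depth z the loaded area has grown by z in each plan dimension:
Δσ = qBL/((B+z)(L+z)) = 168×5.1×11/((5.1+17)(11+17)) = 15.231 kPa

Δσ_z ≈ 15.2 kPa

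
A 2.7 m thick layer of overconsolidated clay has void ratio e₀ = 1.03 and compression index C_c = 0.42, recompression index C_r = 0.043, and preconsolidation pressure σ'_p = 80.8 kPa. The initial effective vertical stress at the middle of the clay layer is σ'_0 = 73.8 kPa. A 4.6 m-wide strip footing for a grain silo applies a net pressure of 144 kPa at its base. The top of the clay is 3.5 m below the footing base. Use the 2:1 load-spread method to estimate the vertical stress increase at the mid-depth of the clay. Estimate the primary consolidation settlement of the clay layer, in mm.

S_c ≈ 142 mm

Mid-depth of clay below the footing base: z = 3.5 + 2.7/2 = 4.85 m.
Stress increase at mid-clay by the 2:1 spreading method:
Δσ = qB/(B+z) = 144×4.6/(4.6+4.85) = 70.095 kPa
Final effective stress: σ'_f = 73.8 + 70.095 = 143.89 kPa.
σ'_f = 143.89 > σ'_p = 80.8 kPa, so the stress path crosses the preconsolidation pressure — recompression up to σ'_p, then virgin compression beyond:
S_c = H/(1+e₀)·[C_r·log₁₀(σ'_p/σ'_0) + C_c·log₁₀(σ'_f/σ'_p)]
    = 2.7/2.03 × [0.043×log₁₀(80.8/73.8) + 0.42×log₁₀(143.89/80.8)]
    = 1.33 × [0.0016923 + 0.10526] = 0.1422 m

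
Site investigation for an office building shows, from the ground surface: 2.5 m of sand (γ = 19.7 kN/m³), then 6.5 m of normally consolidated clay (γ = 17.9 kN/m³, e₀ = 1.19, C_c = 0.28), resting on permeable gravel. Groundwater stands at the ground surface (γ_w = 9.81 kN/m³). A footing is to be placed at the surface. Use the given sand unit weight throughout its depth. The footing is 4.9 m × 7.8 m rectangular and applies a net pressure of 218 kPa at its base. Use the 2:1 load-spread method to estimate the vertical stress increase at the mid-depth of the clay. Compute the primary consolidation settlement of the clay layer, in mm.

Mid-depth of clay below the ground surface: z = 2.5 + 6.5/2 = 5.75 m.
Total vertical stress at mid-clay: σ_v = 19.7×2.5 + 17.9×3.25 = 107.42 kPa.
Pore pressure: u = 9.81×(5.75 − 0) = 56.408 kPa.
Initial effective stress: σ'_0 = σ_v − u = 107.42 − 56.408 = 51.012 kPa.
Stress increase at mid-clay by the 2:1 spreading method:
Δσ = qBL/((B+z)(L+z)) = 218×4.9×7.8/((4.9+5.75)(7.8+5.75)) = 57.738 kPa
Final effective stress: σ'_f = σ'_0 + Δσ = 51.012 + 57.738 = 108.75 kPa.
Normally consolidated clay, so the full stress increment lies on the virgin compression line:
S_c = C_c·H/(1+e₀)·log₁₀(σ'_f/σ'_0) = 0.28×6.5/(1+1.19)×log₁₀(108.75/51.012)
    = 0.83105 × 0.32876 = 0.2732 m

S_c ≈ 273 mm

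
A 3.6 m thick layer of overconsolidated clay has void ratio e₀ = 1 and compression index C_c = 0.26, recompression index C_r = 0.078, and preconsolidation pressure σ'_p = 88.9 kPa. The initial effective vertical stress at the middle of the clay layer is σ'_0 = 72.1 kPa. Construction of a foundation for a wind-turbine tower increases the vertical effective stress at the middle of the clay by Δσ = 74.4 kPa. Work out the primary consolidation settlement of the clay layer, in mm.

Final effective stress: σ'_f = 72.1 + 74.4 = 146.5 kPa.
σ'_f = 146.5 > σ'_p = 88.9 kPa, so the stress path crosses the preconsolidation pressure — recompression up to σ'_p, then virgin compression beyond:
S_c = H/(1+e₀)·[C_r·log₁₀(σ'_p/σ'_0) + C_c·log₁₀(σ'_f/σ'_p)]
    = 3.6/2 × [0.078×log₁₀(88.9/72.1) + 0.26×log₁₀(146.5/88.9)]
    = 1.8 × [0.0070954 + 0.056403] = 0.1143 m

S_c ≈ 114 mm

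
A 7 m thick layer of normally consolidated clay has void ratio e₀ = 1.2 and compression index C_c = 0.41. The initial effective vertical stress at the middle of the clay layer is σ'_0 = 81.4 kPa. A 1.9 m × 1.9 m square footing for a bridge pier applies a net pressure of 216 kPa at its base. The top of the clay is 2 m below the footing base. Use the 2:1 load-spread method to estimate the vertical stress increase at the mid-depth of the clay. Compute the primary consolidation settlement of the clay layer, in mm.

S_c ≈ 91.3 mm

Mid-depth of clay below the footing base: z = 2 + 7/2 = 5.5 m.
Stress increase at mid-clay by the 2:1 spreading method:
Δσ = qBL/((B+z)(L+z)) = 216×1.9×1.9/((1.9+5.5)(1.9+5.5)) = 14.24 kPa
Final effective stress: σ'_f = σ'_0 + Δσ = 81.4 + 14.24 = 95.64 kPa.
Normally consolidated clay, so the full stress increment lies on the virgin compression line:
S_c = C_c·H/(1+e₀)·log₁₀(σ'_f/σ'_0) = 0.41×7/(1+1.2)×log₁₀(95.64/81.4)
    = 1.3045 × 0.070015 = 0.09133 m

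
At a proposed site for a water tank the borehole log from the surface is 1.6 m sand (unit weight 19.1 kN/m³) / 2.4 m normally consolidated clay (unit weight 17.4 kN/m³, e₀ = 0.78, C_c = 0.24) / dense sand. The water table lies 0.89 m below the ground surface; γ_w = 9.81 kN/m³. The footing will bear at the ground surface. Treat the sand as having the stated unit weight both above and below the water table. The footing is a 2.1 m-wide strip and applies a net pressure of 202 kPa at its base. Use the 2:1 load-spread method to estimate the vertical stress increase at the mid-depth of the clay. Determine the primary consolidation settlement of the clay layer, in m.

Mid-depth of clay below the ground surface: z = 1.6 + 2.4/2 = 2.8 m.
Total vertical stress at mid-clay: σ_v = 19.1×1.6 + 17.4×1.2 = 51.44 kPa.
Pore pressure: u = 9.81×(2.8 − 0.89) = 18.737 kPa.
Initial effective stress: σ'_0 = σ_v − u = 51.44 − 18.737 = 32.703 kPa.
Stress increase at mid-clay by the 2:1 spreading method:
Δσ = qB/(B+z) = 202×2.1/(2.1+2.8) = 86.571 kPa
Final effective stress: σ'_f = σ'_0 + Δσ = 32.703 + 86.571 = 119.27 kPa.
Normally consolidated clay, so the full stress increment lies on the virgin compression line:
S_c = C_c·H/(1+e₀)·log₁₀(σ'_f/σ'_0) = 0.24×2.4/(1+0.78)×log₁₀(119.27/32.703)
    = 0.3236 × 0.56194 = 0.1818 m

S_c ≈ 0.182 m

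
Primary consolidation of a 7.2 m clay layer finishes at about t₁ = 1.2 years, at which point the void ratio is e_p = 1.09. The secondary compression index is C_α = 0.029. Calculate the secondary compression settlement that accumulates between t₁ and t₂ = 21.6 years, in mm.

Secondary compression: S_s = C_α·H/(1+e_p)·log₁₀(t₂/t₁)
S_s = 0.029×7.2/(1+1.09)×log₁₀(21.6/1.2)
    = 0.0999 × 1.255 = 0.1254 m

S_s ≈ 125 mm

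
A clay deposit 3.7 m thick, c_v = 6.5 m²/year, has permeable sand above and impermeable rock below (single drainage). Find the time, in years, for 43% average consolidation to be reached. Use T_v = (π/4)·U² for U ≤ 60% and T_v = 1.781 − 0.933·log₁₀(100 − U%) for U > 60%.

Drainage path length: H_d = H = 3.7 m (single drainage).
U ≤ 60%: T_v = (π/4)·U² = (π/4)×0.43² = 0.14522.
t = T_v·H_d²/c_v = 0.14522×3.7²/6.5 = 0.3059 years.

t ≈ 0.306 years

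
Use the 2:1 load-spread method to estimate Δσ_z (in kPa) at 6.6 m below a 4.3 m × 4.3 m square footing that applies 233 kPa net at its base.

By the 2:1 method the load spreads at 1 horizontal : 2 vertical, so at depth z the loaded area has grown by z in each plan dimension:
Δσ = qBL/((B+z)(L+z)) = 233×4.3×4.3/((4.3+6.6)(4.3+6.6)) = 36.261 kPa

Δσ_z ≈ 36.3 kPa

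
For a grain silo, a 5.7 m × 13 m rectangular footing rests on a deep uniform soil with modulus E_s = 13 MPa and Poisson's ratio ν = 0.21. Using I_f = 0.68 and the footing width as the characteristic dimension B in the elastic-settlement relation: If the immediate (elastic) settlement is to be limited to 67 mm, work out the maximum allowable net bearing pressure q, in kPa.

q ≈ 235 kPa

E_s = 13 MPa = 13000 kPa.
S_e = q·B·(1−ν²)/E_s · I_f  ⇒  q = S_e·E_s / (B·(1−ν²)·I_f).
q = 0.067 × 13000 / (5.7 × 0.9559 × 0.68) = 235.1 kPa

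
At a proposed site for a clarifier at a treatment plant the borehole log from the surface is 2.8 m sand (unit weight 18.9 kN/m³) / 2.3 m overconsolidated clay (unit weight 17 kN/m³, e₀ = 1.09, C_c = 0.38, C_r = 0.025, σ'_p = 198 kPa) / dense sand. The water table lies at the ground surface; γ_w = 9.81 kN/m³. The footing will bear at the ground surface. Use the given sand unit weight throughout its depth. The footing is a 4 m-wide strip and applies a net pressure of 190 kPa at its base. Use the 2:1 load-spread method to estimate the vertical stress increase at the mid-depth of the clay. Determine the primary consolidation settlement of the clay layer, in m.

S_c ≈ 0.0161 m

Mid-depth of clay below the ground surface: z = 2.8 + 2.3/2 = 3.95 m.
Total vertical stress at mid-clay: σ_v = 18.9×2.8 + 17×1.15 = 72.47 kPa.
Pore pressure: u = 9.81×(3.95 − 0) = 38.75 kPa.
Initial effective stress: σ'_0 = σ_v − u = 72.47 − 38.75 = 33.72 kPa.
Stress increase at mid-clay by the 2:1 spreading method:
Δσ = qB/(B+z) = 190×4/(4+3.95) = 95.597 kPa
Final effective stress: σ'_f = 33.72 + 95.597 = 129.32 kPa.
σ'_f = 129.32 ≤ σ'_p = 198 kPa, so the clay remains overconsolidated and only the recompression index applies:
S_c = C_r·H/(1+e₀)·log₁₀(σ'_f/σ'_0) = 0.025×2.3/2.09×log₁₀(129.32/33.72)
    = 0.027513 × 0.58378 = 0.01606 m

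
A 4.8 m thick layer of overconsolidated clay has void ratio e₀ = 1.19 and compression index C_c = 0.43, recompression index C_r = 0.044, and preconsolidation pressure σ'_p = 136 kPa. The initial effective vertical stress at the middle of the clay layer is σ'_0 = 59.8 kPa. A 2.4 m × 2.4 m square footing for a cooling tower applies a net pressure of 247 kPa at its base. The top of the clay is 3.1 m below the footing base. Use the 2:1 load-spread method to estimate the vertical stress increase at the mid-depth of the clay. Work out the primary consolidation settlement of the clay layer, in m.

Mid-depth of clay below the footing base: z = 3.1 + 4.8/2 = 5.5 m.
Stress increase at mid-clay by the 2:1 spreading method:
Δσ = qBL/((B+z)(L+z)) = 247×2.4×2.4/((2.4+5.5)(2.4+5.5)) = 22.796 kPa
Final effective stress: σ'_f = 59.8 + 22.796 = 82.596 kPa.
σ'_f = 82.596 ≤ σ'_p = 136 kPa, so the clay remains overconsolidated and only the recompression index applies:
S_c = C_r·H/(1+e₀)·log₁₀(σ'_f/σ'_0) = 0.044×4.8/2.19×log₁₀(82.596/59.8)
    = 0.096439 × 0.14026 = 0.01353 m

S_c ≈ 0.0135 m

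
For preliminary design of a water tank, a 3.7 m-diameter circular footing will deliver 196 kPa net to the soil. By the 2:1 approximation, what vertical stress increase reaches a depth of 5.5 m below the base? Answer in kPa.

By the 2:1 method the load spreads at 1 horizontal : 2 vertical, so at depth z the loaded area has grown by z in each plan dimension:
Δσ ≈ qD²/(D+z)² = 196×3.7²/(3.7+5.5)² = 31.702 kPa

Δσ_z ≈ 31.7 kPa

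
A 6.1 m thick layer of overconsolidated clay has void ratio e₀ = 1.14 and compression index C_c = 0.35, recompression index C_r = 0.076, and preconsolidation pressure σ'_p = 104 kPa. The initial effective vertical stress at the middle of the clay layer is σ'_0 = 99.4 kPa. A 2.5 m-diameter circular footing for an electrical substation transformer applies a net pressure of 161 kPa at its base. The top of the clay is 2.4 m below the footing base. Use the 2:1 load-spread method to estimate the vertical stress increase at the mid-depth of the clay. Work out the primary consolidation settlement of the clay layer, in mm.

S_c ≈ 49 mm

Mid-depth of clay below the footing base: z = 2.4 + 6.1/2 = 5.45 m.
Stress increase at mid-clay by the 2:1 spreading method:
Δσ ≈ qD²/(D+z)² = 161×2.5²/(2.5+5.45)² = 15.921 kPa
Final effective stress: σ'_f = 99.4 + 15.921 = 115.32 kPa.
σ'_f = 115.32 > σ'_p = 104 kPa, so the stress path crosses the preconsolidation pressure — recompression up to σ'_p, then virgin compression beyond:
S_c = H/(1+e₀)·[C_r·log₁₀(σ'_p/σ'_0) + C_c·log₁₀(σ'_f/σ'_p)]
    = 6.1/2.14 × [0.076×log₁₀(104/99.4) + 0.35×log₁₀(115.32/104)]
    = 2.8505 × [0.0014932 + 0.015705] = 0.04902 m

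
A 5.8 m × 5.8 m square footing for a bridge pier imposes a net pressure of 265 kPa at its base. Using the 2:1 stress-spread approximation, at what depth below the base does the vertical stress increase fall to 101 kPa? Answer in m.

2:1 spreading — at depth z the loaded area has grown by z in each plan dimension:
qB²/(B+z)² = Δσ_z ⇒ z = B(√(q/Δσ_z) − 1) = 5.8×(√(265/101) − 1) = 3.595 m

z ≈ 3.59 m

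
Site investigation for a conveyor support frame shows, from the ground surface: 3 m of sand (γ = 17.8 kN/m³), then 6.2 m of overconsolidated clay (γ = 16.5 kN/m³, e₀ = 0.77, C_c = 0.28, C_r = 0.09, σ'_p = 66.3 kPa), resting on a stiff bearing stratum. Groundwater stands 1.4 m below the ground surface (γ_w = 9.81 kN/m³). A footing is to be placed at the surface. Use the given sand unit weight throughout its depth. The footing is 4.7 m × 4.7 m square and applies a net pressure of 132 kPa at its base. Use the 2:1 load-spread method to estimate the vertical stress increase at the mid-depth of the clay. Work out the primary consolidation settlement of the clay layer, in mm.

S_c ≈ 115 mm

Mid-depth of clay below the ground surface: z = 3 + 6.2/2 = 6.1 m.
Total vertical stress at mid-clay: σ_v = 17.8×3 + 16.5×3.1 = 104.55 kPa.
Pore pressure: u = 9.81×(6.1 − 1.4) = 46.107 kPa.
Initial effective stress: σ'_0 = σ_v − u = 104.55 − 46.107 = 58.443 kPa.
Stress increase at mid-clay by the 2:1 spreading method:
Δσ = qBL/((B+z)(L+z)) = 132×4.7×4.7/((4.7+6.1)(4.7+6.1)) = 24.999 kPa
Final effective stress: σ'_f = 58.443 + 24.999 = 83.442 kPa.
σ'_f = 83.442 > σ'_p = 66.3 kPa, so the stress path crosses the preconsolidation pressure — recompression up to σ'_p, then virgin compression beyond:
S_c = H/(1+e₀)·[C_r·log₁₀(σ'_p/σ'_0) + C_c·log₁₀(σ'_f/σ'_p)]
    = 6.2/1.77 × [0.09×log₁₀(66.3/58.443) + 0.28×log₁₀(83.442/66.3)]
    = 3.5028 × [0.0049303 + 0.027964] = 0.1152 m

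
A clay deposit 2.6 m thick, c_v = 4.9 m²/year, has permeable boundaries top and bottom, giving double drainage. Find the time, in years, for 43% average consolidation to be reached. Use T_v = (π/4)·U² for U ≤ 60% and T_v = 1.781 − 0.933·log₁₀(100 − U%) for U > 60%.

Drainage path length: H_d = H/2 = 1.3 m (double drainage).
U ≤ 60%: T_v = (π/4)·U² = (π/4)×0.43² = 0.14522.
t = T_v·H_d²/c_v = 0.14522×1.3²/4.9 = 0.05009 years.

t ≈ 0.0501 years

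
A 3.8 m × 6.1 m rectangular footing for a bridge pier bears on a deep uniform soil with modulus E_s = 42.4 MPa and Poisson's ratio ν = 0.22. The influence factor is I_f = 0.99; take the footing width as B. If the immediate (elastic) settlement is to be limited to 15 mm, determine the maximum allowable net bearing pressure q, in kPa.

q ≈ 178 kPa

E_s = 42.4 MPa = 42400 kPa.
S_e = q·B·(1−ν²)/E_s · I_f  ⇒  q = S_e·E_s / (B·(1−ν²)·I_f).
q = 0.015 × 42400 / (3.8 × 0.9516 × 0.99) = 177.7 kPa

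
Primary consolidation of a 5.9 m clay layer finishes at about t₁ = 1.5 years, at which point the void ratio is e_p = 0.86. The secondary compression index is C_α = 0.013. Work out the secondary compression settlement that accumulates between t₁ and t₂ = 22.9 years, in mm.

Secondary compression: S_s = C_α·H/(1+e_p)·log₁₀(t₂/t₁)
S_s = 0.013×5.9/(1+0.86)×log₁₀(22.9/1.5)
    = 0.04124 × 1.184 = 0.04881 m

S_s ≈ 48.8 mm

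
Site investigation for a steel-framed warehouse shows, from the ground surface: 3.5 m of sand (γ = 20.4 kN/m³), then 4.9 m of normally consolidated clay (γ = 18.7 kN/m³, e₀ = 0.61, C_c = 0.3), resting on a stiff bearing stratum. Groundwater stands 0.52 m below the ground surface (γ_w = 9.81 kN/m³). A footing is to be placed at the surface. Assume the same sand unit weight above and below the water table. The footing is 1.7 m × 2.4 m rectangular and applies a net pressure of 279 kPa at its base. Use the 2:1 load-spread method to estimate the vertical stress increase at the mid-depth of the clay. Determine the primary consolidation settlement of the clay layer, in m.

Mid-depth of clay below the ground surface: z = 3.5 + 4.9/2 = 5.95 m.
Total vertical stress at mid-clay: σ_v = 20.4×3.5 + 18.7×2.45 = 117.22 kPa.
Pore pressure: u = 9.81×(5.95 − 0.52) = 53.268 kPa.
Initial effective stress: σ'_0 = σ_v − u = 117.22 − 53.268 = 63.952 kPa.
Stress increase at mid-clay by the 2:1 spreading method:
Δσ = qBL/((B+z)(L+z)) = 279×1.7×2.4/((1.7+5.95)(2.4+5.95)) = 17.82 kPa
Final effective stress: σ'_f = σ'_0 + Δσ = 63.952 + 17.82 = 81.772 kPa.
Normally consolidated clay, so the full stress increment lies on the virgin compression line:
S_c = C_c·H/(1+e₀)·log₁₀(σ'_f/σ'_0) = 0.3×4.9/(1+0.61)×log₁₀(81.772/63.952)
    = 0.91304 × 0.10675 = 0.09747 m

S_c ≈ 0.0975 m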